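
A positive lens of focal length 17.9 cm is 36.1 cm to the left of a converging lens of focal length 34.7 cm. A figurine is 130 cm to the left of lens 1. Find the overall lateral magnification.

m = -0.286

Lens 1: 1/d_i1 = 1/(17.9) − 1/(130) = 0.04817, so d_i1 = 20.76 cm; m₁ = −d_i1/d_o1 = -0.1597.
d_o2 = 36.1 − (20.76) = 15.34 cm.
Lens 2: 1/d_i2 = 1/(34.7) − 1/(15.34) = -0.03637, so d_i2 = -27.49 cm; m₂ = −d_i2/d_o2 = +1.792.
m = m₁·m₂ = (-0.1597)(+1.792) = -0.286.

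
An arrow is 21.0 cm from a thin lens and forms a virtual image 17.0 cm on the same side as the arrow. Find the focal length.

f = -89.2 cm (diverging)

Virtual image ⇒ d_i = −17.0 cm.
1/f = 1/d_o + 1/d_i = 1/(21.0) + 1/(-17.0) = -0.01120, so f = -89.2 cm.
Since f is negative, the thin lens is diverging.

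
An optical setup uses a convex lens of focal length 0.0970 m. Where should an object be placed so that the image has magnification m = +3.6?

m = −d_i/d_o ⇒ d_i = −m·d_o.
1/f = 1/d_o + 1/d_i = 1/d_o − 1/(m·d_o) = (1 − 1/m)/d_o, so d_o = f(1 − 1/m) = (0.09700)(1 − 1/(+3.6)) = 0.0701 m.

0.0701 m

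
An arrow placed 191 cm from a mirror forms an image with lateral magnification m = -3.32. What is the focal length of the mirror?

m = −d_i/d_o ⇒ d_i = −m·d_o = −(-3.32)·(191) = 634.1 cm.
1/f = 1/d_o + 1/d_i = 1/(191) + 1/(634.1) = 0.006813, so f = 147 cm.
Since f is positive, the mirror is concave.

f = 147 cm (concave)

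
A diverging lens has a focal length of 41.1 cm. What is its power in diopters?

For a diverging lens, f = −41.1 cm.
f = -41.1 cm = -0.411 m.
P = 1/f = 1/(-0.411 m) = -2.43 D.

P = -2.43 D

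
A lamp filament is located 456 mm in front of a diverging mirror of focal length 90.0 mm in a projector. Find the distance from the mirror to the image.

For a diverging mirror, f = -90.0 mm.
Mirror equation: 1/s_i = 1/f − 1/s_o = 1/(-90.00) − 1/(456) = -0.01111 − 0.002193 = -0.01330, so s_i = -75.2 mm.
The image is virtual, upright and reduced, behind the mirror.

75.2 mm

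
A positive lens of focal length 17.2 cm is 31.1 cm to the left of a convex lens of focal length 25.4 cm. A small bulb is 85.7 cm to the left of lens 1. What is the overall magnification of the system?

m = -0.403

Lens 1: 1/d_i1 = 1/(17.2) − 1/(85.7) = 0.04647, so d_i1 = 21.52 cm; m₁ = −d_i1/d_o1 = -0.2511.
d_o2 = 31.1 − (21.52) = 9.580 cm.
Lens 2: 1/d_i2 = 1/(25.4) − 1/(9.580) = -0.06501, so d_i2 = -15.38 cm; m₂ = −d_i2/d_o2 = +1.606.
m = m₁·m₂ = (-0.2511)(+1.606) = -0.403.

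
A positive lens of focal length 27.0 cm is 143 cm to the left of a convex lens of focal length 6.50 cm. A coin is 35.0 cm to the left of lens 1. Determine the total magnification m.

Lens 1: 1/d_i1 = 1/(27.0) − 1/(35.0) = 0.008466, so d_i1 = 118.1 cm; m₁ = −d_i1/d_o1 = -3.374.
d_o2 = 143 − (118.1) = 24.90 cm.
Lens 2: 1/d_i2 = 1/(6.50) − 1/(24.90) = 0.1137, so d_i2 = 8.796 cm; m₂ = −d_i2/d_o2 = -0.3533.
m = m₁·m₂ = (-3.374)(-0.3533) = +1.19.

m = +1.19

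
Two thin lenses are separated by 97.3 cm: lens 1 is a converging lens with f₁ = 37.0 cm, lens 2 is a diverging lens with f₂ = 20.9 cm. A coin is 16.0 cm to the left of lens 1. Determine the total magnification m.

m = +0.252

Lens 1: 1/d_i1 = 1/(37.0) − 1/(16.0) = -0.03547, so d_i1 = -28.19 cm; m₁ = −d_i1/d_o1 = +1.762.
d_o2 = 97.3 − (-28.19) = 125.5 cm.
f₂ = −20.9 cm (diverging).
Lens 2: 1/d_i2 = 1/(-20.9) − 1/(125.5) = -0.05582, so d_i2 = -17.92 cm; m₂ = −d_i2/d_o2 = +0.1428.
m = m₁·m₂ = (+1.762)(+0.1428) = +0.252.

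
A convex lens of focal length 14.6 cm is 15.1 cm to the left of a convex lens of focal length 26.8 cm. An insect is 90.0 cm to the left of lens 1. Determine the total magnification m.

m = -0.178

Lens 1: 1/d_i1 = 1/(14.6) − 1/(90.0) = 0.05738, so d_i1 = 17.43 cm; m₁ = −d_i1/d_o1 = -0.1937.
d_o2 = 15.1 − (17.43) = -2.330 cm (virtual object).
Lens 2: 1/d_i2 = 1/(26.8) − 1/(-2.330) = 0.4665, so d_i2 = 2.144 cm; m₂ = −d_i2/d_o2 = +0.9200.
m = m₁·m₂ = (-0.1937)(+0.9200) = -0.178.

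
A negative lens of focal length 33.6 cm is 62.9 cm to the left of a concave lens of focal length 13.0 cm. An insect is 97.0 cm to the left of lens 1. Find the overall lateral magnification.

f₁ = −33.6 cm (diverging).
Lens 1: 1/d_i1 = 1/(-33.6) − 1/(97.0) = -0.04007, so d_i1 = -24.96 cm; m₁ = −d_i1/d_o1 = +0.2573.
d_o2 = 62.9 − (-24.96) = 87.86 cm.
f₂ = −13.0 cm (diverging).
Lens 2: 1/d_i2 = 1/(-13.0) − 1/(87.86) = -0.08830, so d_i2 = -11.32 cm; m₂ = −d_i2/d_o2 = +0.1289.
m = m₁·m₂ = (+0.2573)(+0.1289) = +0.0332.

m = +0.0332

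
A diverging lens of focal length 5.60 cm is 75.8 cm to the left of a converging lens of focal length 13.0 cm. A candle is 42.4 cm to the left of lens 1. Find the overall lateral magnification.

f₁ = −5.60 cm (diverging).
Lens 1: 1/d_i1 = 1/(-5.60) − 1/(42.4) = -0.2022, so d_i1 = -4.947 cm; m₁ = −d_i1/d_o1 = +0.1167.
d_o2 = 75.8 − (-4.947) = 80.75 cm.
Lens 2: 1/d_i2 = 1/(13.0) − 1/(80.75) = 0.06454, so d_i2 = 15.49 cm; m₂ = −d_i2/d_o2 = -0.1919.
m = m₁·m₂ = (+0.1167)(-0.1919) = -0.0224.

m = -0.0224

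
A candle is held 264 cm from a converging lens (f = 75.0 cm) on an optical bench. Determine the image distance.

105 cm

Lens equation: 1/d_i = 1/f − 1/d_o = 1/(75.00) − 1/(264) = 0.01333 − 0.003788 = 0.009545, so d_i = 105 cm.
The image is real, inverted and reduced, on the far side of the lens.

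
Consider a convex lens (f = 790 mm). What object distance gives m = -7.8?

m = −d_i/d_o ⇒ d_i = −m·d_o.
1/f = 1/d_o + 1/d_i = 1/d_o − 1/(m·d_o) = (1 − 1/m)/d_o, so d_o = f(1 − 1/m) = (790.0)(1 − 1/(-7.8)) = 891 mm.

891 mm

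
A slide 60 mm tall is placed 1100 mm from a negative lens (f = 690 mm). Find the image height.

23.1 mm

For a negative lens, f = -690 mm.
1/d_i = 1/f − 1/d_o = 1/(-690.0) − 1/(1100) = -0.002358, so d_i = -424.0 mm.
m = −d_i/d_o = +0.3855.
|h_i| = |m|·h_o = 0.3855 × 60 = 23.1 mm. The image is virtual, upright and reduced, on the same side as the object.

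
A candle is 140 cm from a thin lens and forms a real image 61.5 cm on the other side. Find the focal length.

Real image ⇒ d_i = +61.5 cm.
1/f = 1/d_o + 1/d_i = 1/(140) + 1/(61.5) = 0.02340, so f = 42.7 cm.
Since f is positive, the thin lens is converging.

f = 42.7 cm (converging)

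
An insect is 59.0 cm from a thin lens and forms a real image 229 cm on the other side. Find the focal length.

f = 46.9 cm (converging)

Real image ⇒ d_i = +229 cm.
1/f = 1/d_o + 1/d_i = 1/(59.0) + 1/(229) = 0.02132, so f = 46.9 cm.
Since f is positive, the thin lens is converging.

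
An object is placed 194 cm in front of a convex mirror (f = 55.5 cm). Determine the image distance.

For a convex mirror, f = -55.5 cm.
Mirror equation: 1/q = 1/f − 1/p = 1/(-55.50) − 1/(194) = -0.01802 − 0.005155 = -0.02317, so q = -43.2 cm.
The image is virtual, upright and reduced, behind the mirror.

43.2 cm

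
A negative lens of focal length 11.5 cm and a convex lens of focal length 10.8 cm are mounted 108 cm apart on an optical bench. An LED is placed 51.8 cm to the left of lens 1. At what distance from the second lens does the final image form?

Lens 1 is diverging, so f₁ = −11.5 cm.
Lens 1: 1/d_i1 = 1/f₁ − 1/d_o1 = 1/(-11.5) − 1/(51.8) = -0.1063, so d_i1 = -9.411 cm.
The intermediate image is 9.411 cm to the left of lens 1 (virtual), which is 108 − (-9.411) = 117.4 cm to the left of lens 2, so d_o2 = +117.4 cm.
Lens 2: 1/d_i2 = 1/f₂ − 1/d_o2 = 1/(10.8) − 1/(117.4) = 0.08407, so d_i2 = 11.9 cm.
The final image is real, 11.9 cm to the right of lens 2 (overall magnification ≈ -0.018).

11.9 cm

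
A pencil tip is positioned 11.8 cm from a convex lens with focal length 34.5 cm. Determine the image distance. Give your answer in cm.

17.9 cm

Lens equation: 1/v = 1/f − 1/u = 1/(34.50) − 1/(11.8) = 0.02899 − 0.08475 = -0.05576, so v = -17.9 cm.
The image is virtual, upright and enlarged, on the same side as the object.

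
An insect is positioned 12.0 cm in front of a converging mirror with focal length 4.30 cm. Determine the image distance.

6.70 cm

Mirror equation: 1/v = 1/f − 1/u = 1/(4.300) − 1/(12.0) = 0.2326 − 0.08333 = 0.1492, so v = 6.70 cm.
The image is real, inverted and reduced, in front of the mirror.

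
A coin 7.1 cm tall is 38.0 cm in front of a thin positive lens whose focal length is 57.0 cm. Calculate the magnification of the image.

m = +3.00

1/d_i = 1/f − 1/d_o = 1/(57.00) − 1/(38.0) = -0.008772, so d_i = -114.0 cm.
m = −d_i/d_o = −(-114.0)/(38.0) = +3.00.
The image is virtual, upright and enlarged, on the same side as the object.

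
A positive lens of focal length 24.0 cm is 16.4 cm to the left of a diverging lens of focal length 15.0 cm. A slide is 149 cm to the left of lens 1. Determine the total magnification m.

Lens 1: 1/d_i1 = 1/(24.0) − 1/(149) = 0.03496, so d_i1 = 28.61 cm; m₁ = −d_i1/d_o1 = -0.1920.
d_o2 = 16.4 − (28.61) = -12.21 cm (virtual object).
f₂ = −15.0 cm (diverging).
Lens 2: 1/d_i2 = 1/(-15.0) − 1/(-12.21) = 0.01523, so d_i2 = 65.65 cm; m₂ = −d_i2/d_o2 = +5.376.
m = m₁·m₂ = (-0.1920)(+5.376) = -1.03.

m = -1.03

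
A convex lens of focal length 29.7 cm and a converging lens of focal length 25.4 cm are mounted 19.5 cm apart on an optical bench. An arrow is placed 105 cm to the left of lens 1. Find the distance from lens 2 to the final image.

Lens 1: 1/d_i1 = 1/f₁ − 1/d_o1 = 1/(29.7) − 1/(105) = 0.02415, so d_i1 = 41.41 cm.
The intermediate image is 41.41 cm to the right of lens 1, which lies 21.91 cm to the right of lens 2 — a virtual object — so d_o2 = −21.91 cm.
Lens 2: 1/d_i2 = 1/f₂ − 1/d_o2 = 1/(25.4) − 1/(-21.91) = 0.08501, so d_i2 = 11.8 cm.
The final image is real, 11.8 cm to the right of lens 2 (overall magnification ≈ -0.21).

11.8 cm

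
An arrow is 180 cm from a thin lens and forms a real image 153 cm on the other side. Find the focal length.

f = 82.7 cm (converging)

Real image ⇒ d_i = +153 cm.
1/f = 1/d_o + 1/d_i = 1/(180) + 1/(153) = 0.01209, so f = 82.7 cm.
Since f is positive, the thin lens is converging.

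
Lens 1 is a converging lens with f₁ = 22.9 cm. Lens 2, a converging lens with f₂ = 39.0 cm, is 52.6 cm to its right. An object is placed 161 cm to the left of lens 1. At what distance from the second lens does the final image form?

77.1 cm

Lens 1: 1/d_i1 = 1/f₁ − 1/d_o1 = 1/(22.9) − 1/(161) = 0.03746, so d_i1 = 26.70 cm.
The intermediate image is 26.70 cm to the right of lens 1, which is 52.6 − (26.70) = 25.90 cm to the left of lens 2, so d_o2 = +25.90 cm.
Lens 2: 1/d_i2 = 1/f₂ − 1/d_o2 = 1/(39.0) − 1/(25.90) = -0.01297, so d_i2 = -77.1 cm.
The final image is virtual, 77.1 cm to the left of lens 2 (overall magnification ≈ -0.49).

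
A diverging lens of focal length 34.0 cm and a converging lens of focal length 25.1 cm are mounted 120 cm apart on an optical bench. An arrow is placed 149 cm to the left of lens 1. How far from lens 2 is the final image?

Lens 1 is diverging, so f₁ = −34.0 cm.
Lens 1: 1/d_i1 = 1/f₁ − 1/d_o1 = 1/(-34.0) − 1/(149) = -0.03612, so d_i1 = -27.68 cm.
The intermediate image is 27.68 cm to the left of lens 1 (virtual), which is 120 − (-27.68) = 147.7 cm to the left of lens 2, so d_o2 = +147.7 cm.
Lens 2: 1/d_i2 = 1/f₂ − 1/d_o2 = 1/(25.1) − 1/(147.7) = 0.03307, so d_i2 = 30.2 cm.
The final image is real, 30.2 cm to the right of lens 2 (overall magnification ≈ -0.038).

30.2 cm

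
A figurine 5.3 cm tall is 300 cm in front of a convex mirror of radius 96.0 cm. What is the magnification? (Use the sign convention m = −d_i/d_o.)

m = +0.138

f = R/2 = 96.0/2 = 48.00 cm; for a convex mirror, f = -48.00 cm.
1/d_i = 1/f − 1/d_o = 1/(-48.00) − 1/(300) = -0.02417, so d_i = -41.38 cm.
m = −d_i/d_o = −(-41.38)/(300) = +0.138.
The image is virtual, upright and reduced, behind the mirror.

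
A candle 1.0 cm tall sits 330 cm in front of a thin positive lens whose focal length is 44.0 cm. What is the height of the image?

1/d_i = 1/f − 1/d_o = 1/(44.00) − 1/(330) = 0.01970, so d_i = 50.77 cm.
m = −d_i/d_o = -0.1538.
|h_i| = |m|·h_o = 0.1538 × 1.0 = 0.154 cm. The image is real, inverted and reduced, on the far side of the lens.

0.154 cm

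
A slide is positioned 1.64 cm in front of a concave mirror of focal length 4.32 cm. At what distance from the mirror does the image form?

Mirror equation: 1/d_i = 1/f − 1/d_o = 1/(4.320) − 1/(1.64) = 0.2315 − 0.6098 = -0.3783, so d_i = -2.64 cm.
The image is virtual, upright and enlarged, behind the mirror.

2.64 cm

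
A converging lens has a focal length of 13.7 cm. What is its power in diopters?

P = +7.30 D

f = 13.7 cm = 0.137 m.
P = 1/f = 1/(0.137 m) = +7.30 D.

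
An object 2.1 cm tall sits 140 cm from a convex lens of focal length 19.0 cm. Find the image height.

1/d_i = 1/f − 1/d_o = 1/(19.00) − 1/(140) = 0.04549, so d_i = 21.98 cm.
m = −d_i/d_o = -0.1570.
|h_i| = |m|·h_o = 0.1570 × 2.1 = 0.330 cm. The image is real, inverted and reduced, on the far side of the lens.

0.330 cm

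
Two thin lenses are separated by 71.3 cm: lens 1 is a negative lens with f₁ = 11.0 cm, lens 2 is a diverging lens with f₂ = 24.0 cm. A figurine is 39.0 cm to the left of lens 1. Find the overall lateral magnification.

m = +0.0508

f₁ = −11.0 cm (diverging).
Lens 1: 1/d_i1 = 1/(-11.0) − 1/(39.0) = -0.1166, so d_i1 = -8.580 cm; m₁ = −d_i1/d_o1 = +0.2200.
d_o2 = 71.3 − (-8.580) = 79.88 cm.
f₂ = −24.0 cm (diverging).
Lens 2: 1/d_i2 = 1/(-24.0) − 1/(79.88) = -0.05419, so d_i2 = -18.46 cm; m₂ = −d_i2/d_o2 = +0.2310.
m = m₁·m₂ = (+0.2200)(+0.2310) = +0.0508.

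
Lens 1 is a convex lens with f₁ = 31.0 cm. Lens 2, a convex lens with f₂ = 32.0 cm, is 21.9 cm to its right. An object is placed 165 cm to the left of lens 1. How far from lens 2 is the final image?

Lens 1: 1/d_i1 = 1/f₁ − 1/d_o1 = 1/(31.0) − 1/(165) = 0.02620, so d_i1 = 38.17 cm.
The intermediate image is 38.17 cm to the right of lens 1, which lies 16.27 cm to the right of lens 2 — a virtual object — so d_o2 = −16.27 cm.
Lens 2: 1/d_i2 = 1/f₂ − 1/d_o2 = 1/(32.0) − 1/(-16.27) = 0.09271, so d_i2 = 10.8 cm.
The final image is real, 10.8 cm to the right of lens 2 (overall magnification ≈ -0.15).

10.8 cm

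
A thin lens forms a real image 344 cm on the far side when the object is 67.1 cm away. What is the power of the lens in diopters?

P = +1.78 D

d_i = +344 cm.
1/f = 1/d_o + 1/d_i = 1/(67.1) + 1/(344) = 0.01781 cm⁻¹.
f = 56.15 cm = 0.5615 m, so P = 1/f = +1.78 D.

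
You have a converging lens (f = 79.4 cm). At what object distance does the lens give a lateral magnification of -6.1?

92.4 cm

m = −d_i/d_o ⇒ d_i = −m·d_o.
1/f = 1/d_o + 1/d_i = 1/d_o − 1/(m·d_o) = (1 − 1/m)/d_o, so d_o = f(1 − 1/m) = (79.40)(1 − 1/(-6.1)) = 92.4 cm.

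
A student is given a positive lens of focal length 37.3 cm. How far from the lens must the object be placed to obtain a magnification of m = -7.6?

m = −d_i/d_o ⇒ d_i = −m·d_o.
1/f = 1/d_o + 1/d_i = 1/d_o − 1/(m·d_o) = (1 − 1/m)/d_o, so d_o = f(1 − 1/m) = (37.30)(1 − 1/(-7.6)) = 42.2 cm.

42.2 cm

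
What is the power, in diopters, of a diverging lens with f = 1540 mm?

For a diverging lens, f = −1540 mm.
f = -154 cm = -1.54 m.
P = 1/f = 1/(-1.54 m) = -0.649 D.

P = -0.649 D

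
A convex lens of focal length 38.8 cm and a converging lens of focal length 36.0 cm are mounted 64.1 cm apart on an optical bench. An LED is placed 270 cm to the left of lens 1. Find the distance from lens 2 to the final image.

Lens 1: 1/d_i1 = 1/f₁ − 1/d_o1 = 1/(38.8) − 1/(270) = 0.02207, so d_i1 = 45.31 cm.
The intermediate image is 45.31 cm to the right of lens 1, which is 64.1 − (45.31) = 18.79 cm to the left of lens 2, so d_o2 = +18.79 cm.
Lens 2: 1/d_i2 = 1/f₂ − 1/d_o2 = 1/(36.0) − 1/(18.79) = -0.02544, so d_i2 = -39.3 cm.
The final image is virtual, 39.3 cm to the left of lens 2 (overall magnification ≈ -0.35).

39.3 cm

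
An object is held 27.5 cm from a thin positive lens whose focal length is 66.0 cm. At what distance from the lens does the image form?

47.1 cm

Lens equation: 1/s_i = 1/f − 1/s_o = 1/(66.00) − 1/(27.5) = 0.01515 − 0.03636 = -0.02121, so s_i = -47.1 cm.
The image is virtual, upright and enlarged, on the same side as the object.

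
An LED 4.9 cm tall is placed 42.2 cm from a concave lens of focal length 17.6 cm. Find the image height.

For a concave lens, f = -17.6 cm.
1/d_i = 1/f − 1/d_o = 1/(-17.60) − 1/(42.2) = -0.08051, so d_i = -12.42 cm.
m = −d_i/d_o = +0.2943.
|h_i| = |m|·h_o = 0.2943 × 4.9 = 1.44 cm. The image is virtual, upright and reduced, on the same side as the object.

1.44 cm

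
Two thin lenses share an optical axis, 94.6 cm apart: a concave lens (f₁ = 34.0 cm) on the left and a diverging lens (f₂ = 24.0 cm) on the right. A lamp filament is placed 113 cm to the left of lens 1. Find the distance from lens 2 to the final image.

20.0 cm

Lens 1 is diverging, so f₁ = −34.0 cm.
Lens 1: 1/d_i1 = 1/f₁ − 1/d_o1 = 1/(-34.0) − 1/(113) = -0.03826, so d_i1 = -26.14 cm.
The intermediate image is 26.14 cm to the left of lens 1 (virtual), which is 94.6 − (-26.14) = 120.7 cm to the left of lens 2, so d_o2 = +120.7 cm.
Lens 2 is diverging, so f₂ = −24.0 cm.
Lens 2: 1/d_i2 = 1/f₂ − 1/d_o2 = 1/(-24.0) − 1/(120.7) = -0.04995, so d_i2 = -20.0 cm.
The final image is virtual, 20.0 cm to the left of lens 2 (overall magnification ≈ 0.038).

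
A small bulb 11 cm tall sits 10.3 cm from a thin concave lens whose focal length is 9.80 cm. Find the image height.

For a concave lens, f = -9.80 cm.
1/d_i = 1/f − 1/d_o = 1/(-9.800) − 1/(10.3) = -0.1991, so d_i = -5.022 cm.
m = −d_i/d_o = +0.4876.
|h_i| = |m|·h_o = 0.4876 × 11 = 5.36 cm. The image is virtual, upright and reduced, on the same side as the object.

5.36 cm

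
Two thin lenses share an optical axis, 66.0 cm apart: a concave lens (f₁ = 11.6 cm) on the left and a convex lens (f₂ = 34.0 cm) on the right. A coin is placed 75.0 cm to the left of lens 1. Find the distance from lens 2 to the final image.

61.5 cm

Lens 1 is diverging, so f₁ = −11.6 cm.
Lens 1: 1/d_i1 = 1/f₁ − 1/d_o1 = 1/(-11.6) − 1/(75.0) = -0.09954, so d_i1 = -10.05 cm.
The intermediate image is 10.05 cm to the left of lens 1 (virtual), which is 66.0 − (-10.05) = 76.05 cm to the left of lens 2, so d_o2 = +76.05 cm.
Lens 2: 1/d_i2 = 1/f₂ − 1/d_o2 = 1/(34.0) − 1/(76.05) = 0.01626, so d_i2 = 61.5 cm.
The final image is real, 61.5 cm to the right of lens 2 (overall magnification ≈ -0.11).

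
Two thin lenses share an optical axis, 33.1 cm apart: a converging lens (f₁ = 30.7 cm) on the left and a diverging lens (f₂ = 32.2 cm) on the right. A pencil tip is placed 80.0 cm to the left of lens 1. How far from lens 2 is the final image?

34.8 cm

Lens 1: 1/d_i1 = 1/f₁ − 1/d_o1 = 1/(30.7) − 1/(80.0) = 0.02007, so d_i1 = 49.82 cm.
The intermediate image is 49.82 cm to the right of lens 1, which lies 16.72 cm to the right of lens 2 — a virtual object — so d_o2 = −16.72 cm.
Lens 2 is diverging, so f₂ = −32.2 cm.
Lens 2: 1/d_i2 = 1/f₂ − 1/d_o2 = 1/(-32.2) − 1/(-16.72) = 0.02875, so d_i2 = 34.8 cm.
The final image is real, 34.8 cm to the right of lens 2 (overall magnification ≈ -1.3).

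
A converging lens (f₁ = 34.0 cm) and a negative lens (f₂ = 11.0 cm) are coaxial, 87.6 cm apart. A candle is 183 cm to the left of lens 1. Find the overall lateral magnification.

m = -0.0442

Lens 1: 1/d_i1 = 1/(34.0) − 1/(183) = 0.02395, so d_i1 = 41.76 cm; m₁ = −d_i1/d_o1 = -0.2282.
d_o2 = 87.6 − (41.76) = 45.84 cm.
f₂ = −11.0 cm (diverging).
Lens 2: 1/d_i2 = 1/(-11.0) − 1/(45.84) = -0.1127, so d_i2 = -8.871 cm; m₂ = −d_i2/d_o2 = +0.1935.
m = m₁·m₂ = (-0.2282)(+0.1935) = -0.0442.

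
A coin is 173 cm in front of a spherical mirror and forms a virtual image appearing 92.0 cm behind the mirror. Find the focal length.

Virtual image ⇒ d_i = −92.0 cm.
1/f = 1/d_o + 1/d_i = 1/(173) + 1/(-92.0) = -0.005089, so f = -196 cm.
Since f is negative, the spherical mirror is convex.

f = -196 cm (convex)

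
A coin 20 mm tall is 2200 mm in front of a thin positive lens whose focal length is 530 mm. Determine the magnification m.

1/d_i = 1/f − 1/d_o = 1/(530.0) − 1/(2200) = 0.001432, so d_i = 698.2 mm.
m = −d_i/d_o = −(698.2)/(2200) = -0.317.
The image is real, inverted and reduced, on the far side of the lens.

m = -0.317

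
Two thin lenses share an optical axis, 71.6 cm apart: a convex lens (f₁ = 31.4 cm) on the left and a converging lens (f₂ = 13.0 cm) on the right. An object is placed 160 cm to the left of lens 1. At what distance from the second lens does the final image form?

Lens 1: 1/d_i1 = 1/f₁ − 1/d_o1 = 1/(31.4) − 1/(160) = 0.02560, so d_i1 = 39.07 cm.
The intermediate image is 39.07 cm to the right of lens 1, which is 71.6 − (39.07) = 32.53 cm to the left of lens 2, so d_o2 = +32.53 cm.
Lens 2: 1/d_i2 = 1/f₂ − 1/d_o2 = 1/(13.0) − 1/(32.53) = 0.04618, so d_i2 = 21.7 cm.
The final image is real, 21.7 cm to the right of lens 2 (overall magnification ≈ 0.16).

21.7 cm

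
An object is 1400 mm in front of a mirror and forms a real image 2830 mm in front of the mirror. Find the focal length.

Real image ⇒ d_i = +2830 mm.
1/f = 1/d_o + 1/d_i = 1/(1400) + 1/(2830) = 0.001068, so f = 937 mm.
Since f is positive, the mirror is concave.

f = 937 mm (concave)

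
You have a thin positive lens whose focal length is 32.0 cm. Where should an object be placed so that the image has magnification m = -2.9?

m = −d_i/d_o ⇒ d_i = −m·d_o.
1/f = 1/d_o + 1/d_i = 1/d_o − 1/(m·d_o) = (1 − 1/m)/d_o, so d_o = f(1 − 1/m) = (32.00)(1 − 1/(-2.9)) = 43.0 cm.

43.0 cm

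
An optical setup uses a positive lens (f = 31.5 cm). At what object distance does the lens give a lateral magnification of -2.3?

m = −d_i/d_o ⇒ d_i = −m·d_o.
1/f = 1/d_o + 1/d_i = 1/d_o − 1/(m·d_o) = (1 − 1/m)/d_o, so d_o = f(1 − 1/m) = (31.50)(1 − 1/(-2.3)) = 45.2 cm.

45.2 cm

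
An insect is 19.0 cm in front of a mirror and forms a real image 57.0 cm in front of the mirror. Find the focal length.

f = 14.2 cm (concave)

Real image ⇒ d_i = +57.0 cm.
1/f = 1/d_o + 1/d_i = 1/(19.0) + 1/(57.0) = 0.07018, so f = 14.2 cm.
Since f is positive, the mirror is concave.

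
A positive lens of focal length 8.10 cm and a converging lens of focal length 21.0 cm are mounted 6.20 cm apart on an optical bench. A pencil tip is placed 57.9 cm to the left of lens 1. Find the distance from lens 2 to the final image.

Lens 1: 1/d_i1 = 1/f₁ − 1/d_o1 = 1/(8.10) − 1/(57.9) = 0.1062, so d_i1 = 9.417 cm.
The intermediate image is 9.417 cm to the right of lens 1, which lies 3.217 cm to the right of lens 2 — a virtual object — so d_o2 = −3.217 cm.
Lens 2: 1/d_i2 = 1/f₂ − 1/d_o2 = 1/(21.0) − 1/(-3.217) = 0.3585, so d_i2 = 2.79 cm.
The final image is real, 2.79 cm to the right of lens 2 (overall magnification ≈ -0.14).

2.79 cm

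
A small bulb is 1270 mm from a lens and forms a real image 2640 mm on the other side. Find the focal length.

f = 857 mm (converging)

Real image ⇒ d_i = +2640 mm.
1/f = 1/d_o + 1/d_i = 1/(1270) + 1/(2640) = 0.001166, so f = 857 mm.
Since f is positive, the lens is converging.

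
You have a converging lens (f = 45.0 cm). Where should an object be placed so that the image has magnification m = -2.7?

m = −d_i/d_o ⇒ d_i = −m·d_o.
1/f = 1/d_o + 1/d_i = 1/d_o − 1/(m·d_o) = (1 − 1/m)/d_o, so d_o = f(1 − 1/m) = (45.00)(1 − 1/(-2.7)) = 61.7 cm.

61.7 cm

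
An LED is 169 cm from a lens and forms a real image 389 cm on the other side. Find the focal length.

f = 118 cm (converging)

Real image ⇒ d_i = +389 cm.
1/f = 1/d_o + 1/d_i = 1/(169) + 1/(389) = 0.008488, so f = 118 cm.
Since f is positive, the lens is converging.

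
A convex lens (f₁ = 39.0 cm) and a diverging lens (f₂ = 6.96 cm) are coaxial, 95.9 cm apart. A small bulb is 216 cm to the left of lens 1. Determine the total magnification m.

Lens 1: 1/d_i1 = 1/(39.0) − 1/(216) = 0.02101, so d_i1 = 47.59 cm; m₁ = −d_i1/d_o1 = -0.2203.
d_o2 = 95.9 − (47.59) = 48.31 cm.
f₂ = −6.96 cm (diverging).
Lens 2: 1/d_i2 = 1/(-6.96) − 1/(48.31) = -0.1644, so d_i2 = -6.084 cm; m₂ = −d_i2/d_o2 = +0.1259.
m = m₁·m₂ = (-0.2203)(+0.1259) = -0.0277.

m = -0.0277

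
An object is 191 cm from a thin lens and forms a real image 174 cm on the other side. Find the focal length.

f = 91.1 cm (converging)

Real image ⇒ d_i = +174 cm.
1/f = 1/d_o + 1/d_i = 1/(191) + 1/(174) = 0.01098, so f = 91.1 cm.
Since f is positive, the thin lens is converging.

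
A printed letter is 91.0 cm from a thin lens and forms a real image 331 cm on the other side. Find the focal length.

f = 71.4 cm (converging)

Real image ⇒ d_i = +331 cm.
1/f = 1/d_o + 1/d_i = 1/(91.0) + 1/(331) = 0.01401, so f = 71.4 cm.
Since f is positive, the thin lens is converging.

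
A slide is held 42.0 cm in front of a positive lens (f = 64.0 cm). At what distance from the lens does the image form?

122 cm

Thin-lens equation: 1/s_i = 1/f − 1/s_o = 1/(64.00) − 1/(42.0) = 0.01562 − 0.02381 = -0.008185, so s_i = -122 cm.
The image is virtual, upright and enlarged, on the same side as the object.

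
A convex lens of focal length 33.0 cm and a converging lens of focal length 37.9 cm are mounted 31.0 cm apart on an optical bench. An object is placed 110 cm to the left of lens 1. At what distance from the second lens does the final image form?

Lens 1: 1/d_i1 = 1/f₁ − 1/d_o1 = 1/(33.0) − 1/(110) = 0.02121, so d_i1 = 47.14 cm.
The intermediate image is 47.14 cm to the right of lens 1, which lies 16.14 cm to the right of lens 2 — a virtual object — so d_o2 = −16.14 cm.
Lens 2: 1/d_i2 = 1/f₂ − 1/d_o2 = 1/(37.9) − 1/(-16.14) = 0.08834, so d_i2 = 11.3 cm.
The final image is real, 11.3 cm to the right of lens 2 (overall magnification ≈ -0.30).

11.3 cm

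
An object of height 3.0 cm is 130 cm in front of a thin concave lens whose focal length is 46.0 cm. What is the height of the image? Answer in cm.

0.784 cm

For a concave lens, f = -46.0 cm.
1/d_i = 1/f − 1/d_o = 1/(-46.00) − 1/(130) = -0.02943, so d_i = -33.98 cm.
m = −d_i/d_o = +0.2614.
|h_i| = |m|·h_o = 0.2614 × 3.0 = 0.784 cm. The image is virtual, upright and reduced, on the same side as the object.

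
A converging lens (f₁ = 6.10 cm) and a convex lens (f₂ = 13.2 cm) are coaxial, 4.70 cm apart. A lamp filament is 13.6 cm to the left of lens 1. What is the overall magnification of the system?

m = -0.549

Lens 1: 1/d_i1 = 1/(6.10) − 1/(13.6) = 0.09041, so d_i1 = 11.06 cm; m₁ = −d_i1/d_o1 = -0.8132.
d_o2 = 4.70 − (11.06) = -6.360 cm (virtual object).
Lens 2: 1/d_i2 = 1/(13.2) − 1/(-6.360) = 0.2330, so d_i2 = 4.292 cm; m₂ = −d_i2/d_o2 = +0.6748.
m = m₁·m₂ = (-0.8132)(+0.6748) = -0.549.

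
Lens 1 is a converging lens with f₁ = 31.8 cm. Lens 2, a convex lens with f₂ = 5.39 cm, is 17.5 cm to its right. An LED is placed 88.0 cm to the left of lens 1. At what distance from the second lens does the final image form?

4.62 cm

Lens 1: 1/d_i1 = 1/f₁ − 1/d_o1 = 1/(31.8) − 1/(88.0) = 0.02008, so d_i1 = 49.79 cm.
The intermediate image is 49.79 cm to the right of lens 1, which lies 32.29 cm to the right of lens 2 — a virtual object — so d_o2 = −32.29 cm.
Lens 2: 1/d_i2 = 1/f₂ − 1/d_o2 = 1/(5.39) − 1/(-32.29) = 0.2165, so d_i2 = 4.62 cm.
The final image is real, 4.62 cm to the right of lens 2 (overall magnification ≈ -0.081).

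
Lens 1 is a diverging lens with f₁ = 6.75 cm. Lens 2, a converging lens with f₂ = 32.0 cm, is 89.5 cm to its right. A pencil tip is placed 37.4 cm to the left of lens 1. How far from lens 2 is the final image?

48.2 cm

Lens 1 is diverging, so f₁ = −6.75 cm.
Lens 1: 1/d_i1 = 1/f₁ − 1/d_o1 = 1/(-6.75) − 1/(37.4) = -0.1749, so d_i1 = -5.718 cm.
The intermediate image is 5.718 cm to the left of lens 1 (virtual), which is 89.5 − (-5.718) = 95.22 cm to the left of lens 2, so d_o2 = +95.22 cm.
Lens 2: 1/d_i2 = 1/f₂ − 1/d_o2 = 1/(32.0) − 1/(95.22) = 0.02075, so d_i2 = 48.2 cm.
The final image is real, 48.2 cm to the right of lens 2 (overall magnification ≈ -0.077).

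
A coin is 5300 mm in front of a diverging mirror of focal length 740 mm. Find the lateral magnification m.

m = +0.123

For a diverging mirror, f = -740 mm.
1/d_i = 1/f − 1/d_o = 1/(-740.0) − 1/(5300) = -0.001540, so d_i = -649.3 mm.
m = −d_i/d_o = −(-649.3)/(5300) = +0.123.
The image is virtual, upright and reduced, behind the mirror.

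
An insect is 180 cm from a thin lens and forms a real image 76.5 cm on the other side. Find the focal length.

Real image ⇒ d_i = +76.5 cm.
1/f = 1/d_o + 1/d_i = 1/(180) + 1/(76.5) = 0.01863, so f = 53.7 cm.
Since f is positive, the thin lens is converging.

f = 53.7 cm (converging)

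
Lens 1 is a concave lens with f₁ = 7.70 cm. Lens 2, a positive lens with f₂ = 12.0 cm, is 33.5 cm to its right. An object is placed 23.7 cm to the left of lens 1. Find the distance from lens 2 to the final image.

Lens 1 is diverging, so f₁ = −7.70 cm.
Lens 1: 1/d_i1 = 1/f₁ − 1/d_o1 = 1/(-7.70) − 1/(23.7) = -0.1721, so d_i1 = -5.812 cm.
The intermediate image is 5.812 cm to the left of lens 1 (virtual), which is 33.5 − (-5.812) = 39.31 cm to the left of lens 2, so d_o2 = +39.31 cm.
Lens 2: 1/d_i2 = 1/f₂ − 1/d_o2 = 1/(12.0) − 1/(39.31) = 0.05789, so d_i2 = 17.3 cm.
The final image is real, 17.3 cm to the right of lens 2 (overall magnification ≈ -0.11).

17.3 cm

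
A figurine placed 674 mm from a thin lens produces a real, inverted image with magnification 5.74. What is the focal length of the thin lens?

m = −d_i/d_o ⇒ d_i = −m·d_o = −(-5.74)·(674) = 3869 mm.
1/f = 1/d_o + 1/d_i = 1/(674) + 1/(3869) = 0.001742, so f = 574 mm.
Since f is positive, the thin lens is converging.

f = 574 mm (converging)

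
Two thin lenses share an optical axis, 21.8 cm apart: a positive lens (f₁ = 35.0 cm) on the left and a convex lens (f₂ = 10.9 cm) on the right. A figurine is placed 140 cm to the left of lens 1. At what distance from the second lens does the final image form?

7.58 cm

Lens 1: 1/d_i1 = 1/f₁ − 1/d_o1 = 1/(35.0) − 1/(140) = 0.02143, so d_i1 = 46.67 cm.
The intermediate image is 46.67 cm to the right of lens 1, which lies 24.87 cm to the right of lens 2 — a virtual object — so d_o2 = −24.87 cm.
Lens 2: 1/d_i2 = 1/f₂ − 1/d_o2 = 1/(10.9) − 1/(-24.87) = 0.1320, so d_i2 = 7.58 cm.
The final image is real, 7.58 cm to the right of lens 2 (overall magnification ≈ -0.10).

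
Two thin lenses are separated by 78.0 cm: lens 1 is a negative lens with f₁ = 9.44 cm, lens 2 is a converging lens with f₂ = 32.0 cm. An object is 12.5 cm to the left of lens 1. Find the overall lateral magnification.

f₁ = −9.44 cm (diverging).
Lens 1: 1/d_i1 = 1/(-9.44) − 1/(12.5) = -0.1859, so d_i1 = -5.378 cm; m₁ = −d_i1/d_o1 = +0.4302.
d_o2 = 78.0 − (-5.378) = 83.38 cm.
Lens 2: 1/d_i2 = 1/(32.0) − 1/(83.38) = 0.01926, so d_i2 = 51.93 cm; m₂ = −d_i2/d_o2 = -0.6228.
m = m₁·m₂ = (+0.4302)(-0.6228) = -0.268.

m = -0.268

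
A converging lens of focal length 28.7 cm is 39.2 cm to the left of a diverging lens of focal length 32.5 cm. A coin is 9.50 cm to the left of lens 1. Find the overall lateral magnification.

Lens 1: 1/d_i1 = 1/(28.7) − 1/(9.50) = -0.07042, so d_i1 = -14.20 cm; m₁ = −d_i1/d_o1 = +1.495.
d_o2 = 39.2 − (-14.20) = 53.40 cm.
f₂ = −32.5 cm (diverging).
Lens 2: 1/d_i2 = 1/(-32.5) − 1/(53.40) = -0.04950, so d_i2 = -20.20 cm; m₂ = −d_i2/d_o2 = +0.3783.
m = m₁·m₂ = (+1.495)(+0.3783) = +0.566.

m = +0.566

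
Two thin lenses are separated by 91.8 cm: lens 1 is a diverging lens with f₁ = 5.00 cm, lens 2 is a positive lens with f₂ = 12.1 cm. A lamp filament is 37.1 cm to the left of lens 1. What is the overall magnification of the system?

f₁ = −5.00 cm (diverging).
Lens 1: 1/d_i1 = 1/(-5.00) − 1/(37.1) = -0.2270, so d_i1 = -4.406 cm; m₁ = −d_i1/d_o1 = +0.1188.
d_o2 = 91.8 − (-4.406) = 96.21 cm.
Lens 2: 1/d_i2 = 1/(12.1) − 1/(96.21) = 0.07225, so d_i2 = 13.84 cm; m₂ = −d_i2/d_o2 = -0.1439.
m = m₁·m₂ = (+0.1188)(-0.1439) = -0.0171.

m = -0.0171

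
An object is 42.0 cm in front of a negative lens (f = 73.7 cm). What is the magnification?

m = +0.637

For a negative lens, f = -73.7 cm.
1/d_i = 1/f − 1/d_o = 1/(-73.70) − 1/(42.0) = -0.03738, so d_i = -26.75 cm.
m = −d_i/d_o = −(-26.75)/(42.0) = +0.637.
The image is virtual, upright and reduced, on the same side as the object.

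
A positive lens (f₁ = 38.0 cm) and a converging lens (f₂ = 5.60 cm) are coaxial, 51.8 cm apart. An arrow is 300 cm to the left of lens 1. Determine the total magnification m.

Lens 1: 1/d_i1 = 1/(38.0) − 1/(300) = 0.02298, so d_i1 = 43.51 cm; m₁ = −d_i1/d_o1 = -0.1450.
d_o2 = 51.8 − (43.51) = 8.290 cm.
Lens 2: 1/d_i2 = 1/(5.60) − 1/(8.290) = 0.05794, so d_i2 = 17.26 cm; m₂ = −d_i2/d_o2 = -2.082.
m = m₁·m₂ = (-0.1450)(-2.082) = +0.302.

m = +0.302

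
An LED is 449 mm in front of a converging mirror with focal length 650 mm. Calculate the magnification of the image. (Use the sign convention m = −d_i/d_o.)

m = +3.23

1/d_i = 1/f − 1/d_o = 1/(650.0) − 1/(449) = -0.0006887, so d_i = -1452 mm.
m = −d_i/d_o = −(-1452)/(449) = +3.23.
The image is virtual, upright and enlarged, behind the mirror.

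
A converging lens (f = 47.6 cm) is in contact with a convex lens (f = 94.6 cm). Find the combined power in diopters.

P = +3.16 D

P₁ = 1/f₁ = 1/(0.476 m) = +2.101 D; P₂ = 1/f₂ = 1/(0.946 m) = +1.057 D.
For thin lenses in contact, P = P₁ + P₂ = (+2.101) + (+1.057) = +3.16 D.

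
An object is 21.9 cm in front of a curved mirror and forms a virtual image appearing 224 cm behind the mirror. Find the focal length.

Virtual image ⇒ d_i = −224 cm.
1/f = 1/d_o + 1/d_i = 1/(21.9) + 1/(-224) = 0.04120, so f = 24.3 cm.
Since f is positive, the curved mirror is concave.

f = 24.3 cm (concave)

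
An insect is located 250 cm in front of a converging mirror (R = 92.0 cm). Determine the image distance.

f = R/2 = 92.0/2 = 46.00 cm.
Mirror equation: 1/q = 1/f − 1/p = 1/(46.00) − 1/(250) = 0.02174 − 0.004000 = 0.01774, so q = 56.4 cm.
The image is real, inverted and reduced, in front of the mirror.

56.4 cm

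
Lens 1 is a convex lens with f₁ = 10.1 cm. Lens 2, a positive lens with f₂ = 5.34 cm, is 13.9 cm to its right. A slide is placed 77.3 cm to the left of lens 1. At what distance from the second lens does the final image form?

Lens 1: 1/d_i1 = 1/f₁ − 1/d_o1 = 1/(10.1) − 1/(77.3) = 0.08607, so d_i1 = 11.62 cm.
The intermediate image is 11.62 cm to the right of lens 1, which is 13.9 − (11.62) = 2.280 cm to the left of lens 2, so d_o2 = +2.280 cm.
Lens 2: 1/d_i2 = 1/f₂ − 1/d_o2 = 1/(5.34) − 1/(2.280) = -0.2513, so d_i2 = -3.98 cm.
The final image is virtual, 3.98 cm to the left of lens 2 (overall magnification ≈ -0.26).

3.98 cm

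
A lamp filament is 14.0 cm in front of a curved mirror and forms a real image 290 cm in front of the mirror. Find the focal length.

Real image ⇒ d_i = +290 cm.
1/f = 1/d_o + 1/d_i = 1/(14.0) + 1/(290) = 0.07488, so f = 13.4 cm.
Since f is positive, the curved mirror is concave.

f = 13.4 cm (concave)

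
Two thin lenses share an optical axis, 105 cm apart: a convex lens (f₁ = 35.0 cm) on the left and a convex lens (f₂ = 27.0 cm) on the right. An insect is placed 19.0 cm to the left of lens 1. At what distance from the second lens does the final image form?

Lens 1: 1/d_i1 = 1/f₁ − 1/d_o1 = 1/(35.0) − 1/(19.0) = -0.02406, so d_i1 = -41.56 cm.
The intermediate image is 41.56 cm to the left of lens 1 (virtual), which is 105 − (-41.56) = 146.6 cm to the left of lens 2, so d_o2 = +146.6 cm.
Lens 2: 1/d_i2 = 1/f₂ − 1/d_o2 = 1/(27.0) − 1/(146.6) = 0.03022, so d_i2 = 33.1 cm.
The final image is real, 33.1 cm to the right of lens 2 (overall magnification ≈ -0.49).

33.1 cm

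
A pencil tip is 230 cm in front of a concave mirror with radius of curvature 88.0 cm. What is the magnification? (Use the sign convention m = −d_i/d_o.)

m = -0.237

f = R/2 = 88.0/2 = 44.00 cm.
1/d_i = 1/f − 1/d_o = 1/(44.00) − 1/(230) = 0.01838, so d_i = 54.41 cm.
m = −d_i/d_o = −(54.41)/(230) = -0.237.
The image is real, inverted and reduced, in front of the mirror.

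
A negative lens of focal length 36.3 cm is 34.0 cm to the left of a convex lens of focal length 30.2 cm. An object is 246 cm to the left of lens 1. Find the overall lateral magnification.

m = -0.110

f₁ = −36.3 cm (diverging).
Lens 1: 1/d_i1 = 1/(-36.3) − 1/(246) = -0.03161, so d_i1 = -31.63 cm; m₁ = −d_i1/d_o1 = +0.1286.
d_o2 = 34.0 − (-31.63) = 65.63 cm.
Lens 2: 1/d_i2 = 1/(30.2) − 1/(65.63) = 0.01788, so d_i2 = 55.94 cm; m₂ = −d_i2/d_o2 = -0.8524.
m = m₁·m₂ = (+0.1286)(-0.8524) = -0.110.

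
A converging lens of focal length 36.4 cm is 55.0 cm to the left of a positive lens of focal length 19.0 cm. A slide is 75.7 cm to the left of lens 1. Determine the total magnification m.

Lens 1: 1/d_i1 = 1/(36.4) − 1/(75.7) = 0.01426, so d_i1 = 70.11 cm; m₁ = −d_i1/d_o1 = -0.9262.
d_o2 = 55.0 − (70.11) = -15.11 cm (virtual object).
Lens 2: 1/d_i2 = 1/(19.0) − 1/(-15.11) = 0.1188, so d_i2 = 8.417 cm; m₂ = −d_i2/d_o2 = +0.5570.
m = m₁·m₂ = (-0.9262)(+0.5570) = -0.516.

m = -0.516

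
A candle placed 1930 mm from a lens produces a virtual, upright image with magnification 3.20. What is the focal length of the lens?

m = −d_i/d_o ⇒ d_i = −m·d_o = −(+3.20)·(1930) = -6176 mm.
1/f = 1/d_o + 1/d_i = 1/(1930) + 1/(-6176) = 0.0003562, so f = 2810 mm.
Since f is positive, the lens is converging.

f = 2810 mm (converging)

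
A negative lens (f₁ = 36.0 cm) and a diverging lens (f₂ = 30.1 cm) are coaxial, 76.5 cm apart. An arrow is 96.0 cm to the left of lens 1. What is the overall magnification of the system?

m = +0.0618

f₁ = −36.0 cm (diverging).
Lens 1: 1/d_i1 = 1/(-36.0) − 1/(96.0) = -0.03819, so d_i1 = -26.18 cm; m₁ = −d_i1/d_o1 = +0.2727.
d_o2 = 76.5 − (-26.18) = 102.7 cm.
f₂ = −30.1 cm (diverging).
Lens 2: 1/d_i2 = 1/(-30.1) − 1/(102.7) = -0.04296, so d_i2 = -23.28 cm; m₂ = −d_i2/d_o2 = +0.2267.
m = m₁·m₂ = (+0.2727)(+0.2267) = +0.0618.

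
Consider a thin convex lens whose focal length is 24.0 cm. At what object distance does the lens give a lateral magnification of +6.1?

m = −d_i/d_o ⇒ d_i = −m·d_o.
1/f = 1/d_o + 1/d_i = 1/d_o − 1/(m·d_o) = (1 − 1/m)/d_o, so d_o = f(1 − 1/m) = (24.00)(1 − 1/(+6.1)) = 20.1 cm.

20.1 cm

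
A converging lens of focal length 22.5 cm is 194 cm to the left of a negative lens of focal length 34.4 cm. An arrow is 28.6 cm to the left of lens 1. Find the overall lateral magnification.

m = -1.03

Lens 1: 1/d_i1 = 1/(22.5) − 1/(28.6) = 0.009479, so d_i1 = 105.5 cm; m₁ = −d_i1/d_o1 = -3.689.
d_o2 = 194 − (105.5) = 88.50 cm.
f₂ = −34.4 cm (diverging).
Lens 2: 1/d_i2 = 1/(-34.4) − 1/(88.50) = -0.04037, so d_i2 = -24.77 cm; m₂ = −d_i2/d_o2 = +0.2799.
m = m₁·m₂ = (-3.689)(+0.2799) = -1.03.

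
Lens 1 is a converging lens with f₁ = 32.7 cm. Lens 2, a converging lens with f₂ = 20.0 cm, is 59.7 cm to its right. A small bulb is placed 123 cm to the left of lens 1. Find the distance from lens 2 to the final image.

Lens 1: 1/d_i1 = 1/f₁ − 1/d_o1 = 1/(32.7) − 1/(123) = 0.02245, so d_i1 = 44.54 cm.
The intermediate image is 44.54 cm to the right of lens 1, which is 59.7 − (44.54) = 15.16 cm to the left of lens 2, so d_o2 = +15.16 cm.
Lens 2: 1/d_i2 = 1/f₂ − 1/d_o2 = 1/(20.0) − 1/(15.16) = -0.01596, so d_i2 = -62.6 cm.
The final image is virtual, 62.6 cm to the left of lens 2 (overall magnification ≈ -1.5).

62.6 cm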